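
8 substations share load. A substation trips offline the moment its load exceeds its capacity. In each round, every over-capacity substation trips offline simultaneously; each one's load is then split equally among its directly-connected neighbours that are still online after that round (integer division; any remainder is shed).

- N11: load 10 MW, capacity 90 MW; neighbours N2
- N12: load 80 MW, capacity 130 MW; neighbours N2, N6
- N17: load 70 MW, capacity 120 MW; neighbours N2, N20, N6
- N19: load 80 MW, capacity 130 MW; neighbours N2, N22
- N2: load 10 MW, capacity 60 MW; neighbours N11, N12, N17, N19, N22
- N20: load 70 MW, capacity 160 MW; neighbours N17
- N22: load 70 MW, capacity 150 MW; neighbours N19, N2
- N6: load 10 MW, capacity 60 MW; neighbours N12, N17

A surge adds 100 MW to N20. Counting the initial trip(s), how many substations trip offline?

5

Round 1 — N20 at 170 > 160. N20 trips offline.
  N20 sheds 170 MW to N17: 170 each.
    N17: 70+170 = 240 > 120
Round 2 — N17 trips offline.
  N17 sheds 240 MW to N2, N6: 120 each.
    N2: 10+120 = 130 > 60
    N6: 10+120 = 130 > 60
Round 3 — N2, N6 trip offline.
  N2 sheds 130 MW to N11, N12, N19, N22: 32 each (2 lost).
    N11: 10+32 = 42 ≤ 90
    N12: 80+32 = 112 ≤ 130
    N19: 80+32 = 112 ≤ 130
    N22: 70+32 = 102 ≤ 150
  N6 sheds 130 MW to N12: 130 each.
    N12: 112+130 = 242 > 130
Round 4 — N12 trips offline.
  N12 sheds 242 MW: no online neighbours, lost.
No further trips.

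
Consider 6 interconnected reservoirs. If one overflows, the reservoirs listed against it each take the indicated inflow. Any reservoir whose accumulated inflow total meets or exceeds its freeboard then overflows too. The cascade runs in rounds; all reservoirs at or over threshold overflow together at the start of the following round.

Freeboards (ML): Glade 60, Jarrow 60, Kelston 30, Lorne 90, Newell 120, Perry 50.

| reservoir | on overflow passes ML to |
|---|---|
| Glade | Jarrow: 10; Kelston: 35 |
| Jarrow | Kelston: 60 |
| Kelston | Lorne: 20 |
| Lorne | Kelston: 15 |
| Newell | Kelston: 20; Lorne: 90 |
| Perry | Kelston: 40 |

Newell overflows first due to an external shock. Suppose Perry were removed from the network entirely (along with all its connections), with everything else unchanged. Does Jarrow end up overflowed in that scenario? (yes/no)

no

With Perry removed:
Round 1 — Newell overflows (initial).
  Kelston: +20 → 20 < 30
  Lorne: +90 → 90 ≥ 90
Round 2 — Lorne overflows.
  Kelston: +15 → 35 ≥ 30
Round 3 — Kelston overflows.
No further overflows.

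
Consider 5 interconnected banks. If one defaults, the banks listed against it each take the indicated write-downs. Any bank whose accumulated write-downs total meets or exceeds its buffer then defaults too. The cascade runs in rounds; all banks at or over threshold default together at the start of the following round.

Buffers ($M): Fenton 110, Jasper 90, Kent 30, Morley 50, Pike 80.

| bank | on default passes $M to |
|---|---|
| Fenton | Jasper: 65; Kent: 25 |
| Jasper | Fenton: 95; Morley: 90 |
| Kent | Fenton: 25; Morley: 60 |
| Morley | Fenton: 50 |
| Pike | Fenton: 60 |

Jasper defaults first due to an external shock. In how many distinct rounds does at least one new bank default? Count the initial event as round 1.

Round 1 — Jasper defaults (initial).
  Fenton: +95 → 95 < 110
  Morley: +90 → 90 ≥ 50
Round 2 — Morley defaults.
  Fenton: +50 → 145 ≥ 110
Round 3 — Fenton defaults.
  Kent: +25 → 25 < 30
No further defaults.

3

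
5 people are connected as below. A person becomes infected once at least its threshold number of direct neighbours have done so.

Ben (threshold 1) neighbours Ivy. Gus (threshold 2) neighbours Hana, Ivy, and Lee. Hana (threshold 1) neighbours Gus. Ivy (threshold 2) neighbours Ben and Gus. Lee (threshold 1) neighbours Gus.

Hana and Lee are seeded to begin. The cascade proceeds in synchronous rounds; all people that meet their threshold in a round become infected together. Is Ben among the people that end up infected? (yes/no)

Round 1 — Hana, Lee become infected (initial).
Round 2 — checking thresholds:
  Gus: 2 of 3 neighbours ≥ 2, becomes infected.
Round 3 — no new infections; cascade stops.

no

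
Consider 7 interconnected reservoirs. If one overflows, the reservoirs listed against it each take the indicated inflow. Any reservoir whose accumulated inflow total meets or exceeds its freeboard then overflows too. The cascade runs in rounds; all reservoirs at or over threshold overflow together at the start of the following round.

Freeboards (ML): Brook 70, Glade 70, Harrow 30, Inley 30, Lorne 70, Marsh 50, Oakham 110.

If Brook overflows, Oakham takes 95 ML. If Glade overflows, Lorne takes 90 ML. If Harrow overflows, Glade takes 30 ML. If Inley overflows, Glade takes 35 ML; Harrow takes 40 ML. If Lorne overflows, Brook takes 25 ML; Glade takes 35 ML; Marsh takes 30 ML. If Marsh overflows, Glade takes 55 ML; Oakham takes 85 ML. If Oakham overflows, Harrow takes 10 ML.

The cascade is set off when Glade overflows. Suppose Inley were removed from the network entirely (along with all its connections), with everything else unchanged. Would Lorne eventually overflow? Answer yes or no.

yes

With Inley removed:
Round 1 — Glade overflows (initial).
  Lorne: +90 → 90 ≥ 70
Round 2 — Lorne overflows.
  Brook: +25 → 25 < 70
  Marsh: +30 → 30 < 50
No further overflows.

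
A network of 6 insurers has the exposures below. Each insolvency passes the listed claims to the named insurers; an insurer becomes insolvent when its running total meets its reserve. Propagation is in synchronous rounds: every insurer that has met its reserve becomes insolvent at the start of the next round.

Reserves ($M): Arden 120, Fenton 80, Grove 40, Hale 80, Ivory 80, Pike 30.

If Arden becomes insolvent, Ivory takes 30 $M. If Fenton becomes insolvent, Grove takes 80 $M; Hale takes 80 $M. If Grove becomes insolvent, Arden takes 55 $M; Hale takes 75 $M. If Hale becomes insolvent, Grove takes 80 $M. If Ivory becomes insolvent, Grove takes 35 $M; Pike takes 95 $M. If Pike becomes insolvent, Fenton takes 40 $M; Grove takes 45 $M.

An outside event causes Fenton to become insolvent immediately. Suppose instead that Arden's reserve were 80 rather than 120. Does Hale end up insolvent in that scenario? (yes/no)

yes

With Arden's reserve at 80:
Round 1 — Fenton becomes insolvent (initial).
  Grove: +80 → 80 ≥ 40
  Hale: +80 → 80 ≥ 80
Round 2 — Grove, Hale become insolvent.
  Arden: +55 → 55 < 80
No further insolvencies.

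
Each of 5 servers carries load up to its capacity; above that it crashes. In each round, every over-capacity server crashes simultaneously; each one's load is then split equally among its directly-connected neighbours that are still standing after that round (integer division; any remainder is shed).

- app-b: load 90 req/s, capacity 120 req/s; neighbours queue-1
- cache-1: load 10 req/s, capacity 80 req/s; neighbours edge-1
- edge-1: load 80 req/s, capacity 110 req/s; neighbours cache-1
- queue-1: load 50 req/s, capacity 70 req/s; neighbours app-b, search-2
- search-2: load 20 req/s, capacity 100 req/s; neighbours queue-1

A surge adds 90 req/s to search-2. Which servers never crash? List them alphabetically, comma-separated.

cache-1, edge-1

Round 1 — search-2 at 110 > 100. search-2 crashes.
  search-2 sheds 110 req/s to queue-1: 110 each.
    queue-1: 50+110 = 160 > 70
Round 2 — queue-1 crashes.
  queue-1 sheds 160 req/s to app-b: 160 each.
    app-b: 90+160 = 250 > 120
Round 3 — app-b crashes.
  app-b sheds 250 req/s: no online neighbours, lost.
No further crashes.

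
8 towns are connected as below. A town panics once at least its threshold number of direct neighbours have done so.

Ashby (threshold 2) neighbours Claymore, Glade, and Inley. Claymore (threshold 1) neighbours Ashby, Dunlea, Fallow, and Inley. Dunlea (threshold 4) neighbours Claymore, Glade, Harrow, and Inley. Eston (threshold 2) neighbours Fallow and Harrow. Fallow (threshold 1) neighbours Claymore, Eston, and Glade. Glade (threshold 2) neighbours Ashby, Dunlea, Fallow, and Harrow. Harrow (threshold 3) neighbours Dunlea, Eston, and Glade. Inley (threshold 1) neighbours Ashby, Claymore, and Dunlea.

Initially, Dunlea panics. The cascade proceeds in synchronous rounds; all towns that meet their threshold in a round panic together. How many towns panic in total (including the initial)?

Round 1 — Dunlea panics (initial).
Round 2 — checking thresholds:
  Claymore: 1 of 4 neighbours ≥ 1, panics.
  Glade: 1 of 4 neighbours < 2, holds.
  Harrow: 1 of 3 neighbours < 3, holds.
  Inley: 1 of 3 neighbours ≥ 1, panics.
Round 3 — checking thresholds:
  Ashby: 2 of 3 neighbours ≥ 2, panics.
  Fallow: 1 of 3 neighbours ≥ 1, panics.
  Glade: 1 of 4 neighbours < 2, holds.
  Harrow: 1 of 3 neighbours < 3, holds.
Round 4 — checking thresholds:
  Eston: 1 of 2 neighbours < 2, holds.
  Glade: 3 of 4 neighbours ≥ 2, panics.
  Harrow: 1 of 3 neighbours < 3, holds.
Round 5 — no new panics; cascade stops.

6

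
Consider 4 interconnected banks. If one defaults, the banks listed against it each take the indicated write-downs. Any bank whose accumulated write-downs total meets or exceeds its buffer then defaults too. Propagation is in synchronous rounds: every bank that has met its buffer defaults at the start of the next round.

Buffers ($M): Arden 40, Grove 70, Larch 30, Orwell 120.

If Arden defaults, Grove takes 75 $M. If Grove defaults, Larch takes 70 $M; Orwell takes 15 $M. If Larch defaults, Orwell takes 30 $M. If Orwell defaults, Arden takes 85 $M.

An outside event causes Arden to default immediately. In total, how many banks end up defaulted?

Round 1 — Arden defaults (initial).
  Grove: +75 → 75 ≥ 70
Round 2 — Grove defaults.
  Larch: +70 → 70 ≥ 30
  Orwell: +15 → 15 < 120
Round 3 — Larch defaults.
  Orwell: +30 → 45 < 120
No further defaults.

3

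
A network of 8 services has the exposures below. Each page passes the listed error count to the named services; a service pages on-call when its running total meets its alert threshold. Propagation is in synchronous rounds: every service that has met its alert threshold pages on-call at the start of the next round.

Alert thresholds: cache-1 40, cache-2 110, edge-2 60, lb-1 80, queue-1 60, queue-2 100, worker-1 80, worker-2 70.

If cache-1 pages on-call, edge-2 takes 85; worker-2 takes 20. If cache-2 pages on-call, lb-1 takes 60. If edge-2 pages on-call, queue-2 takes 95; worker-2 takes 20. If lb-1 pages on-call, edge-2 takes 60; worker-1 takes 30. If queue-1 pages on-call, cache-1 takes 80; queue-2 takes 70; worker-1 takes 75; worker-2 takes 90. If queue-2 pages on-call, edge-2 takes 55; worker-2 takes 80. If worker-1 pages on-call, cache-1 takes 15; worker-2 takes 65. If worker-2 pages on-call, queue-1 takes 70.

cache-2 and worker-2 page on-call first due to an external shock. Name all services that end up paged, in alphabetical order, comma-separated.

Round 1 — cache-2, worker-2 page on-call (initial).
  lb-1: +60 → 60 < 80
  queue-1: +70 → 70 ≥ 60
Round 2 — queue-1 pages on-call.
  cache-1: +80 → 80 ≥ 40
  queue-2: +70 → 70 < 100
  worker-1: +75 → 75 < 80
Round 3 — cache-1 pages on-call.
  edge-2: +85 → 85 ≥ 60
Round 4 — edge-2 pages on-call.
  queue-2: +95 → 165 ≥ 100
Round 5 — queue-2 pages on-call.
No further pages.

cache-1, cache-2, edge-2, queue-1, queue-2, worker-2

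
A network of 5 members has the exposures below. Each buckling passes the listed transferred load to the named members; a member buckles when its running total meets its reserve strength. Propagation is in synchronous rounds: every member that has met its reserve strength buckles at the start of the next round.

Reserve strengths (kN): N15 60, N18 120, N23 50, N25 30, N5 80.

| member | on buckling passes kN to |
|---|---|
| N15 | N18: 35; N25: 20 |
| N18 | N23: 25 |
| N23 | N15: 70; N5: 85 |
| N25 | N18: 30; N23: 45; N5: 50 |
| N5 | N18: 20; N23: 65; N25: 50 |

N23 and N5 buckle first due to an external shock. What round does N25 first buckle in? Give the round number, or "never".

Round 1 — N23, N5 buckle (initial).
  N15: +70 → 70 ≥ 60
  N18: +20 → 20 < 120
  N25: +50 → 50 ≥ 30
Round 2 — N15, N25 buckle.
  N18: +35+30 → 85 < 120
No further bucklings.

2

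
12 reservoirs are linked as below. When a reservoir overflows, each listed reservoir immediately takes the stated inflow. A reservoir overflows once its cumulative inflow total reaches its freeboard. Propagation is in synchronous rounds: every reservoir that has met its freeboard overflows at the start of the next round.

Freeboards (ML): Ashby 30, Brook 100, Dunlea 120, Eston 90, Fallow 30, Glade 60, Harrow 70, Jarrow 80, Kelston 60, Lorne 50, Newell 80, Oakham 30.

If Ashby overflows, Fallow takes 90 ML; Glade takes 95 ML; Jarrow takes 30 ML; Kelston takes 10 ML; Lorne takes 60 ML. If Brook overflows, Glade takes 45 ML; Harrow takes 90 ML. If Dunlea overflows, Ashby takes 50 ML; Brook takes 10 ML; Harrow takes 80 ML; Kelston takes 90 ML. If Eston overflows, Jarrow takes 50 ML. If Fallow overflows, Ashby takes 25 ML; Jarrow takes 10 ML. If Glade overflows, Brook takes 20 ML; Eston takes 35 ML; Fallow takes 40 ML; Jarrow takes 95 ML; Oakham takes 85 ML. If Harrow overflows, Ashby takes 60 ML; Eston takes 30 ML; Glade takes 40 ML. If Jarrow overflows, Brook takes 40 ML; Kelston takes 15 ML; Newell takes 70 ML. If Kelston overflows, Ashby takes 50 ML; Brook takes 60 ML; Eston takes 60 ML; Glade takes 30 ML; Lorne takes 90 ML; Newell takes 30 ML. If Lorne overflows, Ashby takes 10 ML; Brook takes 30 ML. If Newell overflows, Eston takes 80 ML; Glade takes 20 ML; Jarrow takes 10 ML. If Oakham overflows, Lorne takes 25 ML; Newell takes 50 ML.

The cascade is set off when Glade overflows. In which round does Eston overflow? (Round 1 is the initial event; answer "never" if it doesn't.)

Round 1 — Glade overflows (initial).
  Brook: +20 → 20 < 100
  Eston: +35 → 35 < 90
  Fallow: +40 → 40 ≥ 30
  Jarrow: +95 → 95 ≥ 80
  Oakham: +85 → 85 ≥ 30
Round 2 — Fallow, Jarrow, Oakham overflow.
  Ashby: +25 → 25 < 30
  Brook: +40 → 60 < 100
  Kelston: +15 → 15 < 60
  Lorne: +25 → 25 < 50
  Newell: +70+50 → 120 ≥ 80
Round 3 — Newell overflows.
  Eston: +80 → 115 ≥ 90
Round 4 — Eston overflows.
No further overflows.

4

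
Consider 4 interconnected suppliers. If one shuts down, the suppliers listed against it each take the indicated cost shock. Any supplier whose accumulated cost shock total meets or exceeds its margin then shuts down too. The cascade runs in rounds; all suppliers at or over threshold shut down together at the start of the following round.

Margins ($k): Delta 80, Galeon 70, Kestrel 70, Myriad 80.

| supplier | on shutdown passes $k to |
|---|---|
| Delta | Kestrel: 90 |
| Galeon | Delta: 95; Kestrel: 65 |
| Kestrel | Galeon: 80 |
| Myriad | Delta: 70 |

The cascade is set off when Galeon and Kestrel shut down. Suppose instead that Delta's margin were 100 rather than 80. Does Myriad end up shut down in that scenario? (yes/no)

no

With Delta's margin at 100:
Round 1 — Galeon, Kestrel shut down (initial).
  Delta: +95 → 95 < 100
No further shutdowns.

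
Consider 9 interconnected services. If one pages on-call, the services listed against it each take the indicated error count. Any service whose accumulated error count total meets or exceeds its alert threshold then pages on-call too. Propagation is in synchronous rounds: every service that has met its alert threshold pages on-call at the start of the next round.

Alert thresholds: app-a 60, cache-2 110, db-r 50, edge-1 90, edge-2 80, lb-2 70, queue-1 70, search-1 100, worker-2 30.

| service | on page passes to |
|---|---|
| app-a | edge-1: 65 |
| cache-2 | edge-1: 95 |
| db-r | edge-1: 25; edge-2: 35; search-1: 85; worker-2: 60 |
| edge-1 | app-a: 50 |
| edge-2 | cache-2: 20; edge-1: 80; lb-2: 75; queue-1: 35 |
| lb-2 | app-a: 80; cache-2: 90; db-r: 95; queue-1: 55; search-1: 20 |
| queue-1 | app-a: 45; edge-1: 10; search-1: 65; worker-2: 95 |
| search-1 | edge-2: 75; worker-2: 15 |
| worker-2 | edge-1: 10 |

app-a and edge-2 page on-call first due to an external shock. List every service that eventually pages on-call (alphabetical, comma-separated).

app-a, cache-2, db-r, edge-1, edge-2, lb-2, queue-1, search-1, worker-2

Round 1 — app-a, edge-2 page on-call (initial).
  cache-2: +20 → 20 < 110
  edge-1: +65+80 → 145 ≥ 90
  lb-2: +75 → 75 ≥ 70
  queue-1: +35 → 35 < 70
Round 2 — edge-1, lb-2 page on-call.
  cache-2: +90 → 110 ≥ 110
  db-r: +95 → 95 ≥ 50
  queue-1: +55 → 90 ≥ 70
  search-1: +20 → 20 < 100
Round 3 — cache-2, db-r, queue-1 page on-call.
  search-1: +85+65 → 170 ≥ 100
  worker-2: +60+95 → 155 ≥ 30
Round 4 — search-1, worker-2 page on-call.
No further pages.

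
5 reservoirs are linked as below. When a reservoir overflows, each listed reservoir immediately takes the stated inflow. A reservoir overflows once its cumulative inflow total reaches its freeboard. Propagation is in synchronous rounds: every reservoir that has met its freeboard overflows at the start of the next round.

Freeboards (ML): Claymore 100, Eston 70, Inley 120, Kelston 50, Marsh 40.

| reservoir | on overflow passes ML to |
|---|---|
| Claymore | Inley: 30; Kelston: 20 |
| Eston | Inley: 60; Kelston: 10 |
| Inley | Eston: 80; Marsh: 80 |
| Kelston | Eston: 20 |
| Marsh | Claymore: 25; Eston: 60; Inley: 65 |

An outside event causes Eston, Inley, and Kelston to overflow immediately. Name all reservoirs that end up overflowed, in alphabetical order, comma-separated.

Round 1 — Eston, Inley, Kelston overflow (initial).
  Marsh: +80 → 80 ≥ 40
Round 2 — Marsh overflows.
  Claymore: +25 → 25 < 100
No further overflows.

Eston, Inley, Kelston, Marsh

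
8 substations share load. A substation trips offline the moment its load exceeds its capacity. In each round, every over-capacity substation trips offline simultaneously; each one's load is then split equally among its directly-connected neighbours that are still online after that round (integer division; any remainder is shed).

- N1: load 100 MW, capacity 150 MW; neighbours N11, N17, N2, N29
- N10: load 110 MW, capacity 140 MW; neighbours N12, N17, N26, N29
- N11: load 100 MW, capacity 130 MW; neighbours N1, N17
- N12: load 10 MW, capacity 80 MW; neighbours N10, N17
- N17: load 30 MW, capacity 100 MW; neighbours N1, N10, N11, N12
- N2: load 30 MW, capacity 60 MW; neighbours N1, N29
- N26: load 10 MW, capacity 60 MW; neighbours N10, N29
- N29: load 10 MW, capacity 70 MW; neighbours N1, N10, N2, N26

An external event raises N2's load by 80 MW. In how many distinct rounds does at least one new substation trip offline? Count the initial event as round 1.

5

Round 1 — N2 at 110 > 60. N2 trips offline.
  N2 sheds 110 MW to N1, N29: 55 each.
    N1: 100+55 = 155 > 150
    N29: 10+55 = 65 ≤ 70
Round 2 — N1 trips offline.
  N1 sheds 155 MW to N11, N17, N29: 51 each (2 lost).
    N11: 100+51 = 151 > 130
    N17: 30+51 = 81 ≤ 100
    N29: 65+51 = 116 > 70
Round 3 — N11, N29 trip offline.
  N11 sheds 151 MW to N17: 151 each.
    N17: 81+151 = 232 > 100
  N29 sheds 116 MW to N10, N26: 58 each.
    N10: 110+58 = 168 > 140
    N26: 10+58 = 68 > 60
Round 4 — N10, N17, N26 trip offline.
  N10 sheds 168 MW to N12: 168 each.
    N12: 10+168 = 178 > 80
  N17 sheds 232 MW to N12: 232 each.
    N12: 178+232 = 410 > 80
  N26 sheds 68 MW: no online neighbours, lost.
Round 5 — N12 trips offline.
  N12 sheds 410 MW: no online neighbours, lost.
No further trips.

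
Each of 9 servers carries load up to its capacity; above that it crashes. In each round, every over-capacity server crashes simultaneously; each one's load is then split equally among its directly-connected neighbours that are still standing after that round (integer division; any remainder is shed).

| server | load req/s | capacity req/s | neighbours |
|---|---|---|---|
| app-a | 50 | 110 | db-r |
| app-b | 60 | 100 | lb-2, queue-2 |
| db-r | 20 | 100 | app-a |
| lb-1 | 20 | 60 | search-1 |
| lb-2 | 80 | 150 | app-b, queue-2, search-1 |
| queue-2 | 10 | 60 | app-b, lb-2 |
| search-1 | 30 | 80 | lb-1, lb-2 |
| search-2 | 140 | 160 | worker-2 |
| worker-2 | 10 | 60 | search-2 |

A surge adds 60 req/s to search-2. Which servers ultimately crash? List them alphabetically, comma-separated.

search-2, worker-2

Round 1 — search-2 at 200 > 160. search-2 crashes.
  search-2 sheds 200 req/s to worker-2: 200 each.
    worker-2: 10+200 = 210 > 60
Round 2 — worker-2 crashes.
  worker-2 sheds 210 req/s: no online neighbours, lost.
No further crashes.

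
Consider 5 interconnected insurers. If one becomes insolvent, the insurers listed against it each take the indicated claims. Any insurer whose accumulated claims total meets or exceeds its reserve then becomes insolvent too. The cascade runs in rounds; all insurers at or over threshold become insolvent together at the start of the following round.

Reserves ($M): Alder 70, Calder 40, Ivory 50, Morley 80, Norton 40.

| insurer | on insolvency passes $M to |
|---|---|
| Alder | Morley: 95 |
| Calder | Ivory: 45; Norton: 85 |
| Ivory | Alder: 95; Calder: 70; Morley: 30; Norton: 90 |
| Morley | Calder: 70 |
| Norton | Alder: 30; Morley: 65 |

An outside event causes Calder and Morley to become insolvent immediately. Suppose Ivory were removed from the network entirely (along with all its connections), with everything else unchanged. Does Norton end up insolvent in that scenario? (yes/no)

With Ivory removed:
Round 1 — Calder, Morley become insolvent (initial).
  Norton: +85 → 85 ≥ 40
Round 2 — Norton becomes insolvent.
  Alder: +30 → 30 < 70
No further insolvencies.

yes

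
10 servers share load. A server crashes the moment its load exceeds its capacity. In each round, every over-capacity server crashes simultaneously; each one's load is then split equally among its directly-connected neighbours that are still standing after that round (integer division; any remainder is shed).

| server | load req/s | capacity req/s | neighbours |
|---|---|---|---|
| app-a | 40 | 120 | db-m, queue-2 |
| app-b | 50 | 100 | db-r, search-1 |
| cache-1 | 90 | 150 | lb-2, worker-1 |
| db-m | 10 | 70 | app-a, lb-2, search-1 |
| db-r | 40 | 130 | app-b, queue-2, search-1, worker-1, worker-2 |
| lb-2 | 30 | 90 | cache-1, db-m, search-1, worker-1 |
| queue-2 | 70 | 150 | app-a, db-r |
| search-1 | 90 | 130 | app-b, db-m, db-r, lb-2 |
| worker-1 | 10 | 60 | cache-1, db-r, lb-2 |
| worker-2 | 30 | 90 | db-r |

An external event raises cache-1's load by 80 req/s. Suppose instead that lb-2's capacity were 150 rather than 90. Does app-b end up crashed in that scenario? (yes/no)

With lb-2's capacity at 150:
Round 1 — cache-1 at 170 > 150. cache-1 crashes.
  cache-1 sheds 170 req/s to lb-2, worker-1: 85 each.
    lb-2: 30+85 = 115 ≤ 150
    worker-1: 10+85 = 95 > 60
Round 2 — worker-1 crashes.
  worker-1 sheds 95 req/s to db-r, lb-2: 47 each (1 lost).
    db-r: 40+47 = 87 ≤ 130
    lb-2: 115+47 = 162 > 150
Round 3 — lb-2 crashes.
  lb-2 sheds 162 req/s to db-m, search-1: 81 each.
    db-m: 10+81 = 91 > 70
    search-1: 90+81 = 171 > 130
Round 4 — db-m, search-1 crash.
  db-m sheds 91 req/s to app-a: 91 each.
    app-a: 40+91 = 131 > 120
  search-1 sheds 171 req/s to app-b, db-r: 85 each (1 lost).
    app-b: 50+85 = 135 > 100
    db-r: 87+85 = 172 > 130
Round 5 — app-a, app-b, db-r crash.
  app-a sheds 131 req/s to queue-2: 131 each.
    queue-2: 70+131 = 201 > 150
  app-b sheds 135 req/s: no online neighbours, lost.
  db-r sheds 172 req/s to queue-2, worker-2: 86 each.
    queue-2: 201+86 = 287 > 150
    worker-2: 30+86 = 116 > 90
Round 6 — queue-2, worker-2 crash.
  queue-2 sheds 287 req/s: no online neighbours, lost.
  worker-2 sheds 116 req/s: no online neighbours, lost.
No further crashes.

yes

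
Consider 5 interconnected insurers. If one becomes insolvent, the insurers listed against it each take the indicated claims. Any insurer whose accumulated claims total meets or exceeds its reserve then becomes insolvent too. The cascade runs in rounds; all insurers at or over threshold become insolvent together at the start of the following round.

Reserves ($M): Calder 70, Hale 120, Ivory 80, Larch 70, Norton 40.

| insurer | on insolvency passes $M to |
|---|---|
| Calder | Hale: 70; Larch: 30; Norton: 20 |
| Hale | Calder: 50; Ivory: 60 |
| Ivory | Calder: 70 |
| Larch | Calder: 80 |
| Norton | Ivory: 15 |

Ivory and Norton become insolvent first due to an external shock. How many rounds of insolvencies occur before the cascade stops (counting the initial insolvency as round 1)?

Round 1 — Ivory, Norton become insolvent (initial).
  Calder: +70 → 70 ≥ 70
Round 2 — Calder becomes insolvent.
  Hale: +70 → 70 < 120
  Larch: +30 → 30 < 70
No further insolvencies.

2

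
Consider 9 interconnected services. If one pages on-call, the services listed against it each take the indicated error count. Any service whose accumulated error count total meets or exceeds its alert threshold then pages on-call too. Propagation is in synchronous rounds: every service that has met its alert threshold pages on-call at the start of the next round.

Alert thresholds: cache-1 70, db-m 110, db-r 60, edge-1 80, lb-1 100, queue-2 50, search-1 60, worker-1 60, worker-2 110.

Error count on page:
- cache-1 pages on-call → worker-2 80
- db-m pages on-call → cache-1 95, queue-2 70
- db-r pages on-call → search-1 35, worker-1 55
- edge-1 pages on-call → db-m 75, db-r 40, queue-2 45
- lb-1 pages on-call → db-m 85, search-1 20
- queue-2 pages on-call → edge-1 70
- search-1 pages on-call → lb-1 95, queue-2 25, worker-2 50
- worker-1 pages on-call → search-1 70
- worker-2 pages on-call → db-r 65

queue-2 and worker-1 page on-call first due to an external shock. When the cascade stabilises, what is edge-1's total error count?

Round 1 — queue-2, worker-1 page on-call (initial).
  edge-1: +70 → 70 < 80
  search-1: +70 → 70 ≥ 60
Round 2 — search-1 pages on-call.
  lb-1: +95 → 95 < 100
  worker-2: +50 → 50 < 110
No further pages.

70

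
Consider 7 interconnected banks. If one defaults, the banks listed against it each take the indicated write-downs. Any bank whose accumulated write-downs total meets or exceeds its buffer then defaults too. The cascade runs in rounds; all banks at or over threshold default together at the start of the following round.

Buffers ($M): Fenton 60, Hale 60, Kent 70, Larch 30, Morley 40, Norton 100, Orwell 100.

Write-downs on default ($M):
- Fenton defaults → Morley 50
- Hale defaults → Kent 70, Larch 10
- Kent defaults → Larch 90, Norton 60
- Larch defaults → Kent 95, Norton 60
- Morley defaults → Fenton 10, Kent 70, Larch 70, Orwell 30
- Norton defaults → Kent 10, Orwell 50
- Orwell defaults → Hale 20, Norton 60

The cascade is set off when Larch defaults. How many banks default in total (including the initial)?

Round 1 — Larch defaults (initial).
  Kent: +95 → 95 ≥ 70
  Norton: +60 → 60 < 100
Round 2 — Kent defaults.
  Norton: +60 → 120 ≥ 100
Round 3 — Norton defaults.
  Orwell: +50 → 50 < 100
No further defaults.

3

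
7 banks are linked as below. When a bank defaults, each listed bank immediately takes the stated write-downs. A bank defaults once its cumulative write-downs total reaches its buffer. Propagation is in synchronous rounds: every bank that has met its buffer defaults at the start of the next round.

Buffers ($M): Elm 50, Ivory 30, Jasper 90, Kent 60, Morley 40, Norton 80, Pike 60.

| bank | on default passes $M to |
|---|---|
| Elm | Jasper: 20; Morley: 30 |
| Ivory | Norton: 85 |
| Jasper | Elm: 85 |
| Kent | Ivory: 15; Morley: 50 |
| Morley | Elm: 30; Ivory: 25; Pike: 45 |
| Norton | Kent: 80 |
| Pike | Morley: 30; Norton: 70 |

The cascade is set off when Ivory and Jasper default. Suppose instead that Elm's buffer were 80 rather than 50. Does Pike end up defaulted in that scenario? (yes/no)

no

With Elm's buffer at 80:
Round 1 — Ivory, Jasper default (initial).
  Elm: +85 → 85 ≥ 80
  Norton: +85 → 85 ≥ 80
Round 2 — Elm, Norton default.
  Kent: +80 → 80 ≥ 60
  Morley: +30 → 30 < 40
Round 3 — Kent defaults.
  Morley: +50 → 80 ≥ 40
Round 4 — Morley defaults.
  Pike: +45 → 45 < 60
No further defaults.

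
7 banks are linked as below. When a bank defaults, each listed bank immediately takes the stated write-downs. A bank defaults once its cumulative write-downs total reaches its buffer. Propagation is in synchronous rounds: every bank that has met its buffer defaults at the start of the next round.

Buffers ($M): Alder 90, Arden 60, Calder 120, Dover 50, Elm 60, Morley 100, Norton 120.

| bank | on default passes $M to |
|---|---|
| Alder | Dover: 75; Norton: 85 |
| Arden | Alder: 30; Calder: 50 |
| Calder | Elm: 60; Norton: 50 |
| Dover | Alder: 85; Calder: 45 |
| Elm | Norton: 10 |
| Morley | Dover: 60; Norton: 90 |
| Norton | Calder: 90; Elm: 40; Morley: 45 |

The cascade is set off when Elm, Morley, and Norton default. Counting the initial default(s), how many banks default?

5

Round 1 — Elm, Morley, Norton default (initial).
  Calder: +90 → 90 < 120
  Dover: +60 → 60 ≥ 50
Round 2 — Dover defaults.
  Alder: +85 → 85 < 90
  Calder: +45 → 135 ≥ 120
Round 3 — Calder defaults.
No further defaults.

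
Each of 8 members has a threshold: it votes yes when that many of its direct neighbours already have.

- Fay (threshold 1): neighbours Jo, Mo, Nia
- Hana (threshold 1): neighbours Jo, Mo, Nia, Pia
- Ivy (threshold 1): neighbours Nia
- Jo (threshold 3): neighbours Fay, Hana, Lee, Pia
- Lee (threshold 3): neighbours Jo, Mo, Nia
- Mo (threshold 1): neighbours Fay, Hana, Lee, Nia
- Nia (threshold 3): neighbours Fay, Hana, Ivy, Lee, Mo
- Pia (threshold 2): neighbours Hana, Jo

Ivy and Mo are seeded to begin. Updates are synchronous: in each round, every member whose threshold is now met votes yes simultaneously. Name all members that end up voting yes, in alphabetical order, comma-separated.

Round 1 — Ivy, Mo vote yes (initial).
Round 2 — checking thresholds:
  Fay: 1 of 3 neighbours ≥ 1, votes yes.
  Hana: 1 of 4 neighbours ≥ 1, votes yes.
  Lee: 1 of 3 neighbours < 3, holds.
  Nia: 2 of 5 neighbours < 3, holds.
Round 3 — checking thresholds:
  Jo: 2 of 4 neighbours < 3, holds.
  Lee: 1 of 3 neighbours < 3, holds.
  Nia: 4 of 5 neighbours ≥ 3, votes yes.
  Pia: 1 of 2 neighbours < 2, holds.
Round 4 — no new yes votes; cascade stops.

Fay, Hana, Ivy, Mo, Nia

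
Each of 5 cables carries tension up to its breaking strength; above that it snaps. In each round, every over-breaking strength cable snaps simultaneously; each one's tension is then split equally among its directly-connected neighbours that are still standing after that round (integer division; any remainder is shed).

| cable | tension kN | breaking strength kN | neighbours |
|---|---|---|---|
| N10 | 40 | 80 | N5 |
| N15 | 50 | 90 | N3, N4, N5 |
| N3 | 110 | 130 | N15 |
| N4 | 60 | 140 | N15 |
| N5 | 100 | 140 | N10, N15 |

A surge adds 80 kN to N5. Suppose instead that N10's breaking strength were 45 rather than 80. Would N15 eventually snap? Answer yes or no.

With N10's breaking strength at 45:
Round 1 — N5 at 180 > 140. N5 snaps.
  N5 sheds 180 kN to N10, N15: 90 each.
    N10: 40+90 = 130 > 45
    N15: 50+90 = 140 > 90
Round 2 — N10, N15 snap.
  N10 sheds 130 kN: no online neighbours, lost.
  N15 sheds 140 kN to N3, N4: 70 each.
    N3: 110+70 = 180 > 130
    N4: 60+70 = 130 ≤ 140
Round 3 — N3 snaps.
  N3 sheds 180 kN: no online neighbours, lost.
No further breaks.

yes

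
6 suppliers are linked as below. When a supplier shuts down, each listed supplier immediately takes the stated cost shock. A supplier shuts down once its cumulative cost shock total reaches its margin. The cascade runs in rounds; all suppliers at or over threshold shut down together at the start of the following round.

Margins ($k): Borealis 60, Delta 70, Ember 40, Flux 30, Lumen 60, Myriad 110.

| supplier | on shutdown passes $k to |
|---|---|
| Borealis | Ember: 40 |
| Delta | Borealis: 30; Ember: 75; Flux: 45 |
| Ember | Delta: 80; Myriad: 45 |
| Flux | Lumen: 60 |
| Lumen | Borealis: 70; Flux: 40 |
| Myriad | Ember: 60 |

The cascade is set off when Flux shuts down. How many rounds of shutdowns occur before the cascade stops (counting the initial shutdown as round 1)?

5

Round 1 — Flux shuts down (initial).
  Lumen: +60 → 60 ≥ 60
Round 2 — Lumen shuts down.
  Borealis: +70 → 70 ≥ 60
Round 3 — Borealis shuts down.
  Ember: +40 → 40 ≥ 40
Round 4 — Ember shuts down.
  Delta: +80 → 80 ≥ 70
  Myriad: +45 → 45 < 110
Round 5 — Delta shuts down.
No further shutdowns.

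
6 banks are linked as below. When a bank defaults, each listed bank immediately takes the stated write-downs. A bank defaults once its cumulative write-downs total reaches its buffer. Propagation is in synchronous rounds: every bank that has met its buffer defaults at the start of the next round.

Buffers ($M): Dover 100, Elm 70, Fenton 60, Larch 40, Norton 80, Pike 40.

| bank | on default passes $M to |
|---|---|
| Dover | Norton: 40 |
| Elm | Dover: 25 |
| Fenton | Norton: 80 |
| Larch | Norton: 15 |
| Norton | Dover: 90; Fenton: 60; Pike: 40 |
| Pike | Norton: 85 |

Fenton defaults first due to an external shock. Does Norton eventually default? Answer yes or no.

Round 1 — Fenton defaults (initial).
  Norton: +80 → 80 ≥ 80
Round 2 — Norton defaults.
  Dover: +90 → 90 < 100
  Pike: +40 → 40 ≥ 40
Round 3 — Pike defaults.
No further defaults.

yes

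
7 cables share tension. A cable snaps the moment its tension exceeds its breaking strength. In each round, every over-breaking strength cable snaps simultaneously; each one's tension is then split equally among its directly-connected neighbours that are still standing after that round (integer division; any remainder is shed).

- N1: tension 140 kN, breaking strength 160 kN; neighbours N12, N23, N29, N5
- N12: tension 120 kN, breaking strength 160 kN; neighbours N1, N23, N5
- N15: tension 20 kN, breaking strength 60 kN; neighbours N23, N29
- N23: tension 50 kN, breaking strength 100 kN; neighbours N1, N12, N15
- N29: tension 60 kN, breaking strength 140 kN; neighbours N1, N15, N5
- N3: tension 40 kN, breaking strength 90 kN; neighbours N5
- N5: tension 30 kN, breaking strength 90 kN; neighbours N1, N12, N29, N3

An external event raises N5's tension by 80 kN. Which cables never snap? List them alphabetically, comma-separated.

N3

Round 1 — N5 at 110 > 90. N5 snaps.
  N5 sheds 110 kN to N1, N12, N29, N3: 27 each (2 lost).
    N1: 140+27 = 167 > 160
    N12: 120+27 = 147 ≤ 160
    N29: 60+27 = 87 ≤ 140
    N3: 40+27 = 67 ≤ 90
Round 2 — N1 snaps.
  N1 sheds 167 kN to N12, N23, N29: 55 each (2 lost).
    N12: 147+55 = 202 > 160
    N23: 50+55 = 105 > 100
    N29: 87+55 = 142 > 140
Round 3 — N12, N23, N29 snap.
  N12 sheds 202 kN: no online neighbours, lost.
  N23 sheds 105 kN to N15: 105 each.
    N15: 20+105 = 125 > 60
  N29 sheds 142 kN to N15: 142 each.
    N15: 125+142 = 267 > 60
Round 4 — N15 snaps.
  N15 sheds 267 kN: no online neighbours, lost.
No further breaks.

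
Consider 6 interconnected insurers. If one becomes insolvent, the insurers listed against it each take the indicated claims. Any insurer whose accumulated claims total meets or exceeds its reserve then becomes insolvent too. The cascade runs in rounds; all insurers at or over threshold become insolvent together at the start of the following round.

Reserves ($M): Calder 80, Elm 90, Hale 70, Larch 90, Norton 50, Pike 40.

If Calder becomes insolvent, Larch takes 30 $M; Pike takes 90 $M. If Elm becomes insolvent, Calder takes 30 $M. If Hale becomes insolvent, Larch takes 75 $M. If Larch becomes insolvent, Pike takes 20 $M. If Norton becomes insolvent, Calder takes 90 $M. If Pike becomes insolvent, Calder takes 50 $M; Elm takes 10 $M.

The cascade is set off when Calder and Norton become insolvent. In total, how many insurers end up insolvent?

Round 1 — Calder, Norton become insolvent (initial).
  Larch: +30 → 30 < 90
  Pike: +90 → 90 ≥ 40
Round 2 — Pike becomes insolvent.
  Elm: +10 → 10 < 90
No further insolvencies.

3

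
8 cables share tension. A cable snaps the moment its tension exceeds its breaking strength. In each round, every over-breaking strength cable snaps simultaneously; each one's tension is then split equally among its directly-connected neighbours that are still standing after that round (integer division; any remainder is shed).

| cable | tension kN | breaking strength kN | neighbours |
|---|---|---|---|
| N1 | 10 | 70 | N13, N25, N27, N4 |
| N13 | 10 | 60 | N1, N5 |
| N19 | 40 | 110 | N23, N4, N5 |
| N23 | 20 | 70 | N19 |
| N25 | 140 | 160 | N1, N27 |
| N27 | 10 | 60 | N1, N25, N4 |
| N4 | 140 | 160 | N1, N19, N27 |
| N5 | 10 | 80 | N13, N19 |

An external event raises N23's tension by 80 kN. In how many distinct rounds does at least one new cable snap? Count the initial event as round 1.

Round 1 — N23 at 100 > 70. N23 snaps.
  N23 sheds 100 kN to N19: 100 each.
    N19: 40+100 = 140 > 110
Round 2 — N19 snaps.
  N19 sheds 140 kN to N4, N5: 70 each.
    N4: 140+70 = 210 > 160
    N5: 10+70 = 80 ≤ 80
Round 3 — N4 snaps.
  N4 sheds 210 kN to N1, N27: 105 each.
    N1: 10+105 = 115 > 70
    N27: 10+105 = 115 > 60
Round 4 — N1, N27 snap.
  N1 sheds 115 kN to N13, N25: 57 each (1 lost).
    N13: 10+57 = 67 > 60
    N25: 140+57 = 197 > 160
  N27 sheds 115 kN to N25: 115 each.
    N25: 197+115 = 312 > 160
Round 5 — N13, N25 snap.
  N13 sheds 67 kN to N5: 67 each.
    N5: 80+67 = 147 > 80
  N25 sheds 312 kN: no online neighbours, lost.
Round 6 — N5 snaps.
  N5 sheds 147 kN: no online neighbours, lost.
No further breaks.

6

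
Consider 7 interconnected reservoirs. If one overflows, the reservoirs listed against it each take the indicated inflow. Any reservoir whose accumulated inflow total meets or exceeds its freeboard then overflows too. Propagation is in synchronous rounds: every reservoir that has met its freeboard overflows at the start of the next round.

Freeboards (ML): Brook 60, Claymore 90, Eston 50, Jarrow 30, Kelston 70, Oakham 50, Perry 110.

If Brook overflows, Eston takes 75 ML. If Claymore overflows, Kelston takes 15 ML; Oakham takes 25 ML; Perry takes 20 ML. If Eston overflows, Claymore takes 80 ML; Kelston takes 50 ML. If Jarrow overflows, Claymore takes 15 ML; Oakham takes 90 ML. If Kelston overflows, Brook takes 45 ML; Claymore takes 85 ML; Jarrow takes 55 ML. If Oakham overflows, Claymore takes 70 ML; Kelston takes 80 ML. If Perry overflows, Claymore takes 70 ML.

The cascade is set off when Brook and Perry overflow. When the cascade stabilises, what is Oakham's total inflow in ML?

25

Round 1 — Brook, Perry overflow (initial).
  Claymore: +70 → 70 < 90
  Eston: +75 → 75 ≥ 50
Round 2 — Eston overflows.
  Claymore: +80 → 150 ≥ 90
  Kelston: +50 → 50 < 70
Round 3 — Claymore overflows.
  Kelston: +15 → 65 < 70
  Oakham: +25 → 25 < 50
No further overflows.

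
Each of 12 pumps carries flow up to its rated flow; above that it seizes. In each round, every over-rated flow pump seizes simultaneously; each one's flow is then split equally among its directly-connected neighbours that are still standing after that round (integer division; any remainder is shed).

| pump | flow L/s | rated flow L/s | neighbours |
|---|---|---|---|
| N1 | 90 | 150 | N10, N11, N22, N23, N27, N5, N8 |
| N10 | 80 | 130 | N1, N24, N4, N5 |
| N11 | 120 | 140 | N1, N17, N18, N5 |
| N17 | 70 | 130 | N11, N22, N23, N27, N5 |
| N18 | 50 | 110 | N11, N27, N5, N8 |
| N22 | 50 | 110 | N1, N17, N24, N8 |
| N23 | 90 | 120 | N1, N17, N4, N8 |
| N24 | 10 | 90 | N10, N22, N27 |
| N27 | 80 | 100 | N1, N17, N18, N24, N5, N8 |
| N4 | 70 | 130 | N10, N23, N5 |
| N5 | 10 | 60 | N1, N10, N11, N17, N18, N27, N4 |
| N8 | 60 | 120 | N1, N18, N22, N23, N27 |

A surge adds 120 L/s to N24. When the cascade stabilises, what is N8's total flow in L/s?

Round 1 — N24 at 130 > 90. N24 seizes.
  N24 sheds 130 L/s to N10, N22, N27: 43 each (1 lost).
    N10: 80+43 = 123 ≤ 130
    N22: 50+43 = 93 ≤ 110
    N27: 80+43 = 123 > 100
Round 2 — N27 seizes.
  N27 sheds 123 L/s to N1, N17, N18, N5, N8: 24 each (3 lost).
    N1: 90+24 = 114 ≤ 150
    N17: 70+24 = 94 ≤ 130
    N18: 50+24 = 74 ≤ 110
    N5: 10+24 = 34 ≤ 60
    N8: 60+24 = 84 ≤ 120
No further seizures.

84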